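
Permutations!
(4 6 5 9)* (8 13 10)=(4 6 5 9)(8 13 10)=[0, 1, 2, 3, 6, 9, 5, 7, 13, 4, 8, 11, 12, 10]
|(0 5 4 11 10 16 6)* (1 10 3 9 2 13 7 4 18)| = |(0 5 18 1 10 16 6)(2 13 7 4 11 3 9)| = 7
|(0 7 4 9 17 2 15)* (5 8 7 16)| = 10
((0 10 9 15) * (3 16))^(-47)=(0 10 9 15)(3 16)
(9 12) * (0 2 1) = (0 2 1)(9 12) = [2, 0, 1, 3, 4, 5, 6, 7, 8, 12, 10, 11, 9]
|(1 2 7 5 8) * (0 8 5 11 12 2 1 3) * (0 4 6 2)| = 9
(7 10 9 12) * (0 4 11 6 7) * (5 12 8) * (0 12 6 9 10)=(12)(0 4 11 9 8 5 6 7)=[4, 1, 2, 3, 11, 6, 7, 0, 5, 8, 10, 9, 12]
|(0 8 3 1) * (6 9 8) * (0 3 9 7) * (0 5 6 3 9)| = |(0 3 1 9 8)(5 6 7)| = 15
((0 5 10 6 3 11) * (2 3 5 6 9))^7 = (0 11 3 2 9 10 5 6)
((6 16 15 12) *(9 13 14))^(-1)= ((6 16 15 12)(9 13 14))^(-1)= (6 12 15 16)(9 14 13)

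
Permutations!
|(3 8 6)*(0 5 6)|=5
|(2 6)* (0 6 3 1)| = 5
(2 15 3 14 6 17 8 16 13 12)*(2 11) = (2 15 3 14 6 17 8 16 13 12 11) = [0, 1, 15, 14, 4, 5, 17, 7, 16, 9, 10, 2, 11, 12, 6, 3, 13, 8]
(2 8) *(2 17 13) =(2 8 17 13) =[0, 1, 8, 3, 4, 5, 6, 7, 17, 9, 10, 11, 12, 2, 14, 15, 16, 13]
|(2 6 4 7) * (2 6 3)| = 6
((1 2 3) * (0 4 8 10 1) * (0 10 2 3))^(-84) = ((0 4 8 2)(1 3 10))^(-84) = (10)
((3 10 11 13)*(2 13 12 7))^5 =(2 12 10 13 7 11 3)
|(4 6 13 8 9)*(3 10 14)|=15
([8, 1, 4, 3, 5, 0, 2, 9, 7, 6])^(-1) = (0 5 4 2 6 9 7 8)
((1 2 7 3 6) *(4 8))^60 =((1 2 7 3 6)(4 8))^60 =(8)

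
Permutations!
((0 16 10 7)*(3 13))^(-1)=(0 7 10 16)(3 13)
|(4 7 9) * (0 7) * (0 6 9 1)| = 3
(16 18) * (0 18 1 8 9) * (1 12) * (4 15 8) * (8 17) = (0 18 16 12 1 4 15 17 8 9) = [18, 4, 2, 3, 15, 5, 6, 7, 9, 0, 10, 11, 1, 13, 14, 17, 12, 8, 16]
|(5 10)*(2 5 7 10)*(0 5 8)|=4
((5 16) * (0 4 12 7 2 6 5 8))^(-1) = (0 8 16 5 6 2 7 12 4)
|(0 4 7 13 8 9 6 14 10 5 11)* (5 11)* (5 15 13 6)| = 35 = |(0 4 7 6 14 10 11)(5 15 13 8 9)|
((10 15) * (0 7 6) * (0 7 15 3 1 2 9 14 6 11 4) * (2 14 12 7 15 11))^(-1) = (0 4 11)(1 3 10 15 6 14)(2 7 12 9)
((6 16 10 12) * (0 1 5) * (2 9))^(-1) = ((0 1 5)(2 9)(6 16 10 12))^(-1) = (0 5 1)(2 9)(6 12 10 16)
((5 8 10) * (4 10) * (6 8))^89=((4 10 5 6 8))^89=(4 8 6 5 10)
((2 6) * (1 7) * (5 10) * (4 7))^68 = (10)(1 7 4)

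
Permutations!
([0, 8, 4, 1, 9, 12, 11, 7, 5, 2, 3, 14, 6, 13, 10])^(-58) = (1 11 8 14 5 10 12 3 6)(2 9 4)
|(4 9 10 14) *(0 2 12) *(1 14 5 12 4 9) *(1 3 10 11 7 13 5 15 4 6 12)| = 28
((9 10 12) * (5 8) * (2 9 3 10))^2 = ((2 9)(3 10 12)(5 8))^2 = (3 12 10)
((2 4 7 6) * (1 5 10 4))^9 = (1 10 7 2 5 4 6)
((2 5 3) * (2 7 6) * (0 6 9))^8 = (0 6 2 5 3 7 9)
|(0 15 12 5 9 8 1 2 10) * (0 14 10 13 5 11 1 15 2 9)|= 12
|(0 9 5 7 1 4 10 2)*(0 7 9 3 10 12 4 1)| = 10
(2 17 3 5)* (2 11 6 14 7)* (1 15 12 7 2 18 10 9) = [0, 15, 17, 5, 4, 11, 14, 18, 8, 1, 9, 6, 7, 13, 2, 12, 16, 3, 10] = (1 15 12 7 18 10 9)(2 17 3 5 11 6 14)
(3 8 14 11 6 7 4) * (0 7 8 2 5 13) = (0 7 4 3 2 5 13)(6 8 14 11) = [7, 1, 5, 2, 3, 13, 8, 4, 14, 9, 10, 6, 12, 0, 11]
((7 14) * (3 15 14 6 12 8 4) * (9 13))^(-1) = (3 4 8 12 6 7 14 15)(9 13)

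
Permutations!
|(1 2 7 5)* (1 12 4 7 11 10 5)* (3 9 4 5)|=8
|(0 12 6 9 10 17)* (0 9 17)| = 6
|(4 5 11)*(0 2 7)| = |(0 2 7)(4 5 11)| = 3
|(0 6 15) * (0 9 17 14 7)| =7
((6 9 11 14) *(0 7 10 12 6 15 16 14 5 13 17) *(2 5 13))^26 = ((0 7 10 12 6 9 11 13 17)(2 5)(14 15 16))^26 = (0 17 13 11 9 6 12 10 7)(14 16 15)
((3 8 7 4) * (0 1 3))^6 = ((0 1 3 8 7 4))^6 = (8)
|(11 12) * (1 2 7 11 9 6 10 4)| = |(1 2 7 11 12 9 6 10 4)| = 9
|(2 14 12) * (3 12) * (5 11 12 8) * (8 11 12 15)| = |(2 14 3 11 15 8 5 12)| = 8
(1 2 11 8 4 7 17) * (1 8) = (1 2 11)(4 7 17 8) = [0, 2, 11, 3, 7, 5, 6, 17, 4, 9, 10, 1, 12, 13, 14, 15, 16, 8]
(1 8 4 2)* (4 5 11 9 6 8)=(1 4 2)(5 11 9 6 8)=[0, 4, 1, 3, 2, 11, 8, 7, 5, 6, 10, 9]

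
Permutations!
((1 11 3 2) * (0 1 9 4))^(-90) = ((0 1 11 3 2 9 4))^(-90) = (0 1 11 3 2 9 4)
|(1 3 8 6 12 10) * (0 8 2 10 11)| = |(0 8 6 12 11)(1 3 2 10)| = 20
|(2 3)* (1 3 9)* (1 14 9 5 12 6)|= 6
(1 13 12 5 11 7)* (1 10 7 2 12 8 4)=[0, 13, 12, 3, 1, 11, 6, 10, 4, 9, 7, 2, 5, 8]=(1 13 8 4)(2 12 5 11)(7 10)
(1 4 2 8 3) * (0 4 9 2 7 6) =(0 4 7 6)(1 9 2 8 3) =[4, 9, 8, 1, 7, 5, 0, 6, 3, 2]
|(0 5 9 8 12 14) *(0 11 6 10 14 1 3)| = 28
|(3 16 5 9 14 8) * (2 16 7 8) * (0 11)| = 30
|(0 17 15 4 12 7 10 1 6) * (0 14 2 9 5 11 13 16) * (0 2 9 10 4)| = 30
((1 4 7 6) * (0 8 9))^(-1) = ((0 8 9)(1 4 7 6))^(-1) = (0 9 8)(1 6 7 4)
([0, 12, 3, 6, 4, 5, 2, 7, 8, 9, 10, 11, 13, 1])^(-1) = (1 13 12)(2 6 3)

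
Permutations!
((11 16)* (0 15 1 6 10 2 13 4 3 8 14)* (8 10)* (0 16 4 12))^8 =((0 15 1 6 8 14 16 11 4 3 10 2 13 12))^8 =(0 4 1 10 8 13 16)(2 14 12 11 15 3 6)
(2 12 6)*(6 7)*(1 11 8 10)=[0, 11, 12, 3, 4, 5, 2, 6, 10, 9, 1, 8, 7]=(1 11 8 10)(2 12 7 6)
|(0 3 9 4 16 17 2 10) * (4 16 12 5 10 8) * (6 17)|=12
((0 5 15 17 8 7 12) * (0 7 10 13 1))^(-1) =((0 5 15 17 8 10 13 1)(7 12))^(-1) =(0 1 13 10 8 17 15 5)(7 12)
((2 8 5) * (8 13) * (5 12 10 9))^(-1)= (2 5 9 10 12 8 13)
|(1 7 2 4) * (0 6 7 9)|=7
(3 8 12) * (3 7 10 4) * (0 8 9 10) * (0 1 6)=(0 8 12 7 1 6)(3 9 10 4)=[8, 6, 2, 9, 3, 5, 0, 1, 12, 10, 4, 11, 7]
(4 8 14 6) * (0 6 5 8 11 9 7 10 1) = (0 6 4 11 9 7 10 1)(5 8 14) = [6, 0, 2, 3, 11, 8, 4, 10, 14, 7, 1, 9, 12, 13, 5]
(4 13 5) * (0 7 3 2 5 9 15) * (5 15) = (0 7 3 2 15)(4 13 9 5) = [7, 1, 15, 2, 13, 4, 6, 3, 8, 5, 10, 11, 12, 9, 14, 0]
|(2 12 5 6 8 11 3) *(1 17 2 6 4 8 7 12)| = |(1 17 2)(3 6 7 12 5 4 8 11)| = 24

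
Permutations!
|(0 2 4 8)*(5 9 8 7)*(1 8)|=|(0 2 4 7 5 9 1 8)|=8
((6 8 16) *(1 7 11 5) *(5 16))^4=(1 6 7 8 11 5 16)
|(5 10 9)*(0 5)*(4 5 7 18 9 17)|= 4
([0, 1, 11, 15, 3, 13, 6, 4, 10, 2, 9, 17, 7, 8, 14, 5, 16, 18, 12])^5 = (2 7 13 11 4 8 17 3 10 18 15 9 12 5)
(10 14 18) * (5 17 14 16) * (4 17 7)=[0, 1, 2, 3, 17, 7, 6, 4, 8, 9, 16, 11, 12, 13, 18, 15, 5, 14, 10]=(4 17 14 18 10 16 5 7)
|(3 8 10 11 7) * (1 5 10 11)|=12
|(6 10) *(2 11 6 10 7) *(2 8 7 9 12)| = |(2 11 6 9 12)(7 8)| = 10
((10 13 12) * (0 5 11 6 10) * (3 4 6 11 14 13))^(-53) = (0 14 12 5 13)(3 10 6 4)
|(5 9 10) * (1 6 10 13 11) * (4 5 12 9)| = |(1 6 10 12 9 13 11)(4 5)| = 14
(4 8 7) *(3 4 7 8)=(8)(3 4)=[0, 1, 2, 4, 3, 5, 6, 7, 8]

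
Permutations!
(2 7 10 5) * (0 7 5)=(0 7 10)(2 5)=[7, 1, 5, 3, 4, 2, 6, 10, 8, 9, 0]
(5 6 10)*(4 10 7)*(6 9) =(4 10 5 9 6 7) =[0, 1, 2, 3, 10, 9, 7, 4, 8, 6, 5]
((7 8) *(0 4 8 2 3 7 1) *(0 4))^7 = (1 4 8)(2 3 7)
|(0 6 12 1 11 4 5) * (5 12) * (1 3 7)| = |(0 6 5)(1 11 4 12 3 7)| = 6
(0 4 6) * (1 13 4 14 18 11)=(0 14 18 11 1 13 4 6)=[14, 13, 2, 3, 6, 5, 0, 7, 8, 9, 10, 1, 12, 4, 18, 15, 16, 17, 11]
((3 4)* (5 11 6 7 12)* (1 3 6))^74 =(1 4 7 5)(3 6 12 11)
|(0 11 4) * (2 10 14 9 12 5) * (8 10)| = |(0 11 4)(2 8 10 14 9 12 5)| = 21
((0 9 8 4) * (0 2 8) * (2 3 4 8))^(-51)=((0 9)(3 4))^(-51)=(0 9)(3 4)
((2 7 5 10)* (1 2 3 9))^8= (1 2 7 5 10 3 9)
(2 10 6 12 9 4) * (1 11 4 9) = [0, 11, 10, 3, 2, 5, 12, 7, 8, 9, 6, 4, 1] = (1 11 4 2 10 6 12)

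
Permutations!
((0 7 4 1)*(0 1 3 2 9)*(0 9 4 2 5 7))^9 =(9)(2 7 5 3 4)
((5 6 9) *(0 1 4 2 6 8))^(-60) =(0 6)(1 9)(2 8)(4 5)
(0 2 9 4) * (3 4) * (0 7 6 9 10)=(0 2 10)(3 4 7 6 9)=[2, 1, 10, 4, 7, 5, 9, 6, 8, 3, 0]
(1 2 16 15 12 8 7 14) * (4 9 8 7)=[0, 2, 16, 3, 9, 5, 6, 14, 4, 8, 10, 11, 7, 13, 1, 12, 15]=(1 2 16 15 12 7 14)(4 9 8)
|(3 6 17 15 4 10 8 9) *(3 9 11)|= |(3 6 17 15 4 10 8 11)|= 8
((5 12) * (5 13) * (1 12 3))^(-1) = (1 3 5 13 12)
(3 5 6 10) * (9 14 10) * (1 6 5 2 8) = (1 6 9 14 10 3 2 8) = [0, 6, 8, 2, 4, 5, 9, 7, 1, 14, 3, 11, 12, 13, 10]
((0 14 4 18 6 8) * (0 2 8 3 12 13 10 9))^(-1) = (0 9 10 13 12 3 6 18 4 14)(2 8)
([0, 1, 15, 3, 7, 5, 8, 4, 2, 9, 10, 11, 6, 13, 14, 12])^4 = (2 8 6 12 15)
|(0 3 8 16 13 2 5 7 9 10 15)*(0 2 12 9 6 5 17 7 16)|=33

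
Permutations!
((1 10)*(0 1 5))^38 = (0 10)(1 5)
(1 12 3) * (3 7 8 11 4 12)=(1 3)(4 12 7 8 11)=[0, 3, 2, 1, 12, 5, 6, 8, 11, 9, 10, 4, 7]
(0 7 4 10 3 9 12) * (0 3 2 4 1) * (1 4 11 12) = [7, 0, 11, 9, 10, 5, 6, 4, 8, 1, 2, 12, 3] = (0 7 4 10 2 11 12 3 9 1)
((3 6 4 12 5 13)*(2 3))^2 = ((2 3 6 4 12 5 13))^2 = (2 6 12 13 3 4 5)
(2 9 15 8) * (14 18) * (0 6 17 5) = [6, 1, 9, 3, 4, 0, 17, 7, 2, 15, 10, 11, 12, 13, 18, 8, 16, 5, 14] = (0 6 17 5)(2 9 15 8)(14 18)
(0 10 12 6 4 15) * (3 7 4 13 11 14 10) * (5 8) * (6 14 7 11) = [3, 1, 2, 11, 15, 8, 13, 4, 5, 9, 12, 7, 14, 6, 10, 0] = (0 3 11 7 4 15)(5 8)(6 13)(10 12 14)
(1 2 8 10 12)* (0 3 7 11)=[3, 2, 8, 7, 4, 5, 6, 11, 10, 9, 12, 0, 1]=(0 3 7 11)(1 2 8 10 12)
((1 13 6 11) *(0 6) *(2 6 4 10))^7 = (0 13 1 11 6 2 10 4)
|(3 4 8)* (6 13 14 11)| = 12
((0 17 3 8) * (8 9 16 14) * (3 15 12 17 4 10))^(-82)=(0 14 9 10)(3 4 8 16)(12 15 17)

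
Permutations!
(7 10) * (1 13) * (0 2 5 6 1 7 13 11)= (0 2 5 6 1 11)(7 10 13)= [2, 11, 5, 3, 4, 6, 1, 10, 8, 9, 13, 0, 12, 7]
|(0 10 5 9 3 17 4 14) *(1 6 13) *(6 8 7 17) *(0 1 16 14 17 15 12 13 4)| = |(0 10 5 9 3 6 4 17)(1 8 7 15 12 13 16 14)| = 8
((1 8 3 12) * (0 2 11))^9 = ((0 2 11)(1 8 3 12))^9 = (1 8 3 12)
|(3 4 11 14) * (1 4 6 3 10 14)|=6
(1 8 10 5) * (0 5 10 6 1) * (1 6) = (10)(0 5)(1 8) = [5, 8, 2, 3, 4, 0, 6, 7, 1, 9, 10]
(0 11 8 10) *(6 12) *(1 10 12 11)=(0 1 10)(6 11 8 12)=[1, 10, 2, 3, 4, 5, 11, 7, 12, 9, 0, 8, 6]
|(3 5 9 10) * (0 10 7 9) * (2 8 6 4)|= |(0 10 3 5)(2 8 6 4)(7 9)|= 4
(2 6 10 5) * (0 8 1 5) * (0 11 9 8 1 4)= (0 1 5 2 6 10 11 9 8 4)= [1, 5, 6, 3, 0, 2, 10, 7, 4, 8, 11, 9]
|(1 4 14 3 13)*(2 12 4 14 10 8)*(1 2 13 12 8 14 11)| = |(1 11)(2 8 13)(3 12 4 10 14)| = 30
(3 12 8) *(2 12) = [0, 1, 12, 2, 4, 5, 6, 7, 3, 9, 10, 11, 8] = (2 12 8 3)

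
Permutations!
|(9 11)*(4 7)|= |(4 7)(9 11)|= 2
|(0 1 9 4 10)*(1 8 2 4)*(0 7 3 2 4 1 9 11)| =9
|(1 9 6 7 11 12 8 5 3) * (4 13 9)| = |(1 4 13 9 6 7 11 12 8 5 3)| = 11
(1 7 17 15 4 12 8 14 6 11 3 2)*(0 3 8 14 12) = (0 3 2 1 7 17 15 4)(6 11 8 12 14) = [3, 7, 1, 2, 0, 5, 11, 17, 12, 9, 10, 8, 14, 13, 6, 4, 16, 15]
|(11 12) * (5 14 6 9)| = 4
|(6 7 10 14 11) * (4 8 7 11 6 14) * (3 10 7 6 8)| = 12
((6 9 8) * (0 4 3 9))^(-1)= ((0 4 3 9 8 6))^(-1)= (0 6 8 9 3 4)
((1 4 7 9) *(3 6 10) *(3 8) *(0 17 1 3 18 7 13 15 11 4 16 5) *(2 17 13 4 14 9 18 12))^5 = (0 9 12 5 14 8 16 11 10 1 15 6 17 13 3 2)(7 18)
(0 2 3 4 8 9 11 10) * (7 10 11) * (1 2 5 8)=(11)(0 5 8 9 7 10)(1 2 3 4)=[5, 2, 3, 4, 1, 8, 6, 10, 9, 7, 0, 11]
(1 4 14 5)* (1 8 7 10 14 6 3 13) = (1 4 6 3 13)(5 8 7 10 14) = [0, 4, 2, 13, 6, 8, 3, 10, 7, 9, 14, 11, 12, 1, 5]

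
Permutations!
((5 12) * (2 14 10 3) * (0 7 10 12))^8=(14)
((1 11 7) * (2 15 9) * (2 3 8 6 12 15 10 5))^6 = (15)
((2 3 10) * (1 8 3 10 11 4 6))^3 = (1 11)(2 10)(3 6)(4 8)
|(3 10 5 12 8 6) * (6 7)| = 7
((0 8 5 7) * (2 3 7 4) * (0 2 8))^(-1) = ((2 3 7)(4 8 5))^(-1) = (2 7 3)(4 5 8)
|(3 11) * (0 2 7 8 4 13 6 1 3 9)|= |(0 2 7 8 4 13 6 1 3 11 9)|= 11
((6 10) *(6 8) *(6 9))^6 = (6 8)(9 10)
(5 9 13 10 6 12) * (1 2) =(1 2)(5 9 13 10 6 12) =[0, 2, 1, 3, 4, 9, 12, 7, 8, 13, 6, 11, 5, 10]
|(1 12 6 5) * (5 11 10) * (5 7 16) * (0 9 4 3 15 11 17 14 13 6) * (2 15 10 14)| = 70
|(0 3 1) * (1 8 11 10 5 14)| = 8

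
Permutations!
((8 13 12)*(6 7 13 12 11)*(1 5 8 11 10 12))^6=((1 5 8)(6 7 13 10 12 11))^6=(13)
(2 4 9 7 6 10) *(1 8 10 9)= [0, 8, 4, 3, 1, 5, 9, 6, 10, 7, 2]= (1 8 10 2 4)(6 9 7)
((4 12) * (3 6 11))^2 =((3 6 11)(4 12))^2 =(12)(3 11 6)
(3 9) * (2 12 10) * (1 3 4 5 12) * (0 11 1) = [11, 3, 0, 9, 5, 12, 6, 7, 8, 4, 2, 1, 10] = (0 11 1 3 9 4 5 12 10 2)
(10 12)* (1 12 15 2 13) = (1 12 10 15 2 13) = [0, 12, 13, 3, 4, 5, 6, 7, 8, 9, 15, 11, 10, 1, 14, 2]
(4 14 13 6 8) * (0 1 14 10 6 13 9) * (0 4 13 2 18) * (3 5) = [1, 14, 18, 5, 10, 3, 8, 7, 13, 4, 6, 11, 12, 2, 9, 15, 16, 17, 0] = (0 1 14 9 4 10 6 8 13 2 18)(3 5)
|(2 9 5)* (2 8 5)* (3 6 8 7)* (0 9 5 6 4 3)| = 10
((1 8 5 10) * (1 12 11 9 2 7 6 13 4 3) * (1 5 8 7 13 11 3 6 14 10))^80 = ((1 7 14 10 12 3 5)(2 13 4 6 11 9))^80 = (1 10 5 14 3 7 12)(2 4 11)(6 9 13)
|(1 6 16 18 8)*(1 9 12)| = 7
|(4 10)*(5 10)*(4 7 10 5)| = |(7 10)| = 2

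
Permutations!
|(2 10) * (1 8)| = |(1 8)(2 10)| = 2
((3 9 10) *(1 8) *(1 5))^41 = ((1 8 5)(3 9 10))^41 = (1 5 8)(3 10 9)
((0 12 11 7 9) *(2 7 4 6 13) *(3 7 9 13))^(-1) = ((0 12 11 4 6 3 7 13 2 9))^(-1) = (0 9 2 13 7 3 6 4 11 12)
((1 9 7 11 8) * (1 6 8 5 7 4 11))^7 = ((1 9 4 11 5 7)(6 8))^7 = (1 9 4 11 5 7)(6 8)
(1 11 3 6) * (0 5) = (0 5)(1 11 3 6) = [5, 11, 2, 6, 4, 0, 1, 7, 8, 9, 10, 3]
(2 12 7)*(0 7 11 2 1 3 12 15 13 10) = (0 7 1 3 12 11 2 15 13 10) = [7, 3, 15, 12, 4, 5, 6, 1, 8, 9, 0, 2, 11, 10, 14, 13]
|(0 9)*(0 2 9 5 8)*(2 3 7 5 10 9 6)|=14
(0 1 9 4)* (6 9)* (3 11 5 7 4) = (0 1 6 9 3 11 5 7 4) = [1, 6, 2, 11, 0, 7, 9, 4, 8, 3, 10, 5]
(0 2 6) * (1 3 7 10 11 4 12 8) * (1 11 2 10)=[10, 3, 6, 7, 12, 5, 0, 1, 11, 9, 2, 4, 8]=(0 10 2 6)(1 3 7)(4 12 8 11)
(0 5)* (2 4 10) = (0 5)(2 4 10) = [5, 1, 4, 3, 10, 0, 6, 7, 8, 9, 2]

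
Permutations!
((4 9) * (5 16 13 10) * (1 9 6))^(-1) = (1 6 4 9)(5 10 13 16)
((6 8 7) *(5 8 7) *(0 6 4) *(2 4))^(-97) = (0 2 6 4 7)(5 8)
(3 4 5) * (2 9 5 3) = (2 9 5)(3 4) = [0, 1, 9, 4, 3, 2, 6, 7, 8, 5]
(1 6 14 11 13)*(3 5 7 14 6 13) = (1 13)(3 5 7 14 11) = [0, 13, 2, 5, 4, 7, 6, 14, 8, 9, 10, 3, 12, 1, 11]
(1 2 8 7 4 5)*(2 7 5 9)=(1 7 4 9 2 8 5)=[0, 7, 8, 3, 9, 1, 6, 4, 5, 2]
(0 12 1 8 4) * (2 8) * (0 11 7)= (0 12 1 2 8 4 11 7)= [12, 2, 8, 3, 11, 5, 6, 0, 4, 9, 10, 7, 1]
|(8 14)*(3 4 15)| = |(3 4 15)(8 14)| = 6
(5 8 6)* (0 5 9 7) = (0 5 8 6 9 7) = [5, 1, 2, 3, 4, 8, 9, 0, 6, 7]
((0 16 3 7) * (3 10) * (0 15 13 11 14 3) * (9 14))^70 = (0 16 10)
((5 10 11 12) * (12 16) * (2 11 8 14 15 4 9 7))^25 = (2 11 16 12 5 10 8 14 15 4 9 7)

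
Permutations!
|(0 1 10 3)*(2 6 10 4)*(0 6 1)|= 3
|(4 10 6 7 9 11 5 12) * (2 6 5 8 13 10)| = 11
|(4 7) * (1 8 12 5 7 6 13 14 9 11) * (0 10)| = 22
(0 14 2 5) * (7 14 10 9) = [10, 1, 5, 3, 4, 0, 6, 14, 8, 7, 9, 11, 12, 13, 2] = (0 10 9 7 14 2 5)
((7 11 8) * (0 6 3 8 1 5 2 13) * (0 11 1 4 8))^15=(1 7 8 4 11 13 2 5)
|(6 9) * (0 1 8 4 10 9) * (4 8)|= |(0 1 4 10 9 6)|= 6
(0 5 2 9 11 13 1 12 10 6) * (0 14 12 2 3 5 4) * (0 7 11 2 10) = (0 4 7 11 13 1 10 6 14 12)(2 9)(3 5) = [4, 10, 9, 5, 7, 3, 14, 11, 8, 2, 6, 13, 0, 1, 12]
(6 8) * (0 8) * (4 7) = (0 8 6)(4 7) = [8, 1, 2, 3, 7, 5, 0, 4, 6]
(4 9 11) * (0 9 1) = [9, 0, 2, 3, 1, 5, 6, 7, 8, 11, 10, 4] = (0 9 11 4 1)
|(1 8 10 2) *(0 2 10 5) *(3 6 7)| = |(10)(0 2 1 8 5)(3 6 7)| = 15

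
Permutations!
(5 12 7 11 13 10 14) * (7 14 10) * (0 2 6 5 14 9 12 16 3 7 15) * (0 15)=(0 2 6 5 16 3 7 11 13)(9 12)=[2, 1, 6, 7, 4, 16, 5, 11, 8, 12, 10, 13, 9, 0, 14, 15, 3]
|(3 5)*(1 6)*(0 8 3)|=4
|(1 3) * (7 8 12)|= 6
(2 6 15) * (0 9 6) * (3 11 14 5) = (0 9 6 15 2)(3 11 14 5) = [9, 1, 0, 11, 4, 3, 15, 7, 8, 6, 10, 14, 12, 13, 5, 2]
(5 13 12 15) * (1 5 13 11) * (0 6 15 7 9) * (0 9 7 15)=(0 6)(1 5 11)(12 15 13)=[6, 5, 2, 3, 4, 11, 0, 7, 8, 9, 10, 1, 15, 12, 14, 13]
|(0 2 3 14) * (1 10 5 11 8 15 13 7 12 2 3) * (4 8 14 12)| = |(0 3 12 2 1 10 5 11 14)(4 8 15 13 7)| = 45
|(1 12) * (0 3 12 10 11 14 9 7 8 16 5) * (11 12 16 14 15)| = |(0 3 16 5)(1 10 12)(7 8 14 9)(11 15)| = 12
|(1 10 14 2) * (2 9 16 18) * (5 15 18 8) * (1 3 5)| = |(1 10 14 9 16 8)(2 3 5 15 18)| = 30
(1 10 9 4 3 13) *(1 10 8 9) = [0, 8, 2, 13, 3, 5, 6, 7, 9, 4, 1, 11, 12, 10] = (1 8 9 4 3 13 10)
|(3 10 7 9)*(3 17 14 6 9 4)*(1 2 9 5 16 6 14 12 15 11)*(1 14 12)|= |(1 2 9 17)(3 10 7 4)(5 16 6)(11 14 12 15)|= 12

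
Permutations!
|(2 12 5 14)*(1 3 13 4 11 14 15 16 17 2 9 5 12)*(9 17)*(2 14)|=12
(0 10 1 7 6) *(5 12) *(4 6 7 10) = (0 4 6)(1 10)(5 12) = [4, 10, 2, 3, 6, 12, 0, 7, 8, 9, 1, 11, 5]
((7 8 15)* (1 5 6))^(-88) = ((1 5 6)(7 8 15))^(-88) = (1 6 5)(7 15 8)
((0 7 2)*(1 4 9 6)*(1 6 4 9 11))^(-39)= ((0 7 2)(1 9 4 11))^(-39)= (1 9 4 11)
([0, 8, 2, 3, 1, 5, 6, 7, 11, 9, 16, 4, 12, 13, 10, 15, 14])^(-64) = (10 14 16)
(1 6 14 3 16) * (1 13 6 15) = (1 15)(3 16 13 6 14) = [0, 15, 2, 16, 4, 5, 14, 7, 8, 9, 10, 11, 12, 6, 3, 1, 13]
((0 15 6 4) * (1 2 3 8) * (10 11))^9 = ((0 15 6 4)(1 2 3 8)(10 11))^9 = (0 15 6 4)(1 2 3 8)(10 11)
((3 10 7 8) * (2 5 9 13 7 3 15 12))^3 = (2 13 15 5 7 12 9 8)(3 10)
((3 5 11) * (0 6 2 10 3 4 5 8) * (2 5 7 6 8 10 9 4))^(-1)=(0 8)(2 11 5 6 7 4 9)(3 10)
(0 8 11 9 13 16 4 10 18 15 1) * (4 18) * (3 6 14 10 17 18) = (0 8 11 9 13 16 3 6 14 10 4 17 18 15 1) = [8, 0, 2, 6, 17, 5, 14, 7, 11, 13, 4, 9, 12, 16, 10, 1, 3, 18, 15]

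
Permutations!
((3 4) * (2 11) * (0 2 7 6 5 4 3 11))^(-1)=((0 2)(4 11 7 6 5))^(-1)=(0 2)(4 5 6 7 11)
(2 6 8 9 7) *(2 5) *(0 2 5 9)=(0 2 6 8)(7 9)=[2, 1, 6, 3, 4, 5, 8, 9, 0, 7]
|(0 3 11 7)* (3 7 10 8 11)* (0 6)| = 3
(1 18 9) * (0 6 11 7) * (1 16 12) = (0 6 11 7)(1 18 9 16 12) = [6, 18, 2, 3, 4, 5, 11, 0, 8, 16, 10, 7, 1, 13, 14, 15, 12, 17, 9]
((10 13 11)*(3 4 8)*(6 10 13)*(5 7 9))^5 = (3 8 4)(5 9 7)(6 10)(11 13)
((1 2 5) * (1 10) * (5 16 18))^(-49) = ((1 2 16 18 5 10))^(-49) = (1 10 5 18 16 2)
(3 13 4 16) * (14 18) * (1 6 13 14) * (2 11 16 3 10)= (1 6 13 4 3 14 18)(2 11 16 10)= [0, 6, 11, 14, 3, 5, 13, 7, 8, 9, 2, 16, 12, 4, 18, 15, 10, 17, 1]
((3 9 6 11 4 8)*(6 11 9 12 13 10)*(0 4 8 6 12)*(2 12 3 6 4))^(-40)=(0 12 10)(2 13 3)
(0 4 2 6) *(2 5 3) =(0 4 5 3 2 6) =[4, 1, 6, 2, 5, 3, 0]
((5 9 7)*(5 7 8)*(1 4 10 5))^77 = (1 8 9 5 10 4)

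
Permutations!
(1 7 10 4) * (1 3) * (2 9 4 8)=[0, 7, 9, 1, 3, 5, 6, 10, 2, 4, 8]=(1 7 10 8 2 9 4 3)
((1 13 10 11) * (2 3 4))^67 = ((1 13 10 11)(2 3 4))^67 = (1 11 10 13)(2 3 4)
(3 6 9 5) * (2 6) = (2 6 9 5 3) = [0, 1, 6, 2, 4, 3, 9, 7, 8, 5]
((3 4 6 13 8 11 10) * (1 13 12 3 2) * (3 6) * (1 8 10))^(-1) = (1 11 8 2 10 13)(3 4)(6 12)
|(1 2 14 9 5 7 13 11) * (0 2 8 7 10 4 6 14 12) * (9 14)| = |(14)(0 2 12)(1 8 7 13 11)(4 6 9 5 10)| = 15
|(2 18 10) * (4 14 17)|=|(2 18 10)(4 14 17)|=3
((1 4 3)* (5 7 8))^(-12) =(8)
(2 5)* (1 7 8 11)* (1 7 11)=(1 11 7 8)(2 5)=[0, 11, 5, 3, 4, 2, 6, 8, 1, 9, 10, 7]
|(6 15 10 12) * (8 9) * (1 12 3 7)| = 14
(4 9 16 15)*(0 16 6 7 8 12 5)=[16, 1, 2, 3, 9, 0, 7, 8, 12, 6, 10, 11, 5, 13, 14, 4, 15]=(0 16 15 4 9 6 7 8 12 5)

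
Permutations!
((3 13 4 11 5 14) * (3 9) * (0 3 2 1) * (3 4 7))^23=((0 4 11 5 14 9 2 1)(3 13 7))^23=(0 1 2 9 14 5 11 4)(3 7 13)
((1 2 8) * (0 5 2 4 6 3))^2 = (0 2 1 6)(3 5 8 4)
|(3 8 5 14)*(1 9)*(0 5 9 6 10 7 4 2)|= |(0 5 14 3 8 9 1 6 10 7 4 2)|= 12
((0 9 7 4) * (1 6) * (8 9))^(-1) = ((0 8 9 7 4)(1 6))^(-1) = (0 4 7 9 8)(1 6)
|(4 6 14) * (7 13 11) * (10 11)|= |(4 6 14)(7 13 10 11)|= 12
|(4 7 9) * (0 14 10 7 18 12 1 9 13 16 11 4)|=12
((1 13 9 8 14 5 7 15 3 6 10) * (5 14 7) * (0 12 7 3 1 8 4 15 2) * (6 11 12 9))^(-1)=(0 2 7 12 11 3 8 10 6 13 1 15 4 9)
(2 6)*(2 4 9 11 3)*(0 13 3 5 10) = (0 13 3 2 6 4 9 11 5 10) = [13, 1, 6, 2, 9, 10, 4, 7, 8, 11, 0, 5, 12, 3]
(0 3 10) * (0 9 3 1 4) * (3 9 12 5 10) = (0 1 4)(5 10 12) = [1, 4, 2, 3, 0, 10, 6, 7, 8, 9, 12, 11, 5]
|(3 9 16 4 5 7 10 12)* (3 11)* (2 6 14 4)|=12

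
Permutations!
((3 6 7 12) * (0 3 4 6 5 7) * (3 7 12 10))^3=((0 7 10 3 5 12 4 6))^3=(0 3 4 7 5 6 10 12)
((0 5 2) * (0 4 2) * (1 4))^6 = ((0 5)(1 4 2))^6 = (5)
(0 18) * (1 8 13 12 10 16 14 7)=(0 18)(1 8 13 12 10 16 14 7)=[18, 8, 2, 3, 4, 5, 6, 1, 13, 9, 16, 11, 10, 12, 7, 15, 14, 17, 0]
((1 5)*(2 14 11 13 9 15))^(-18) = (15)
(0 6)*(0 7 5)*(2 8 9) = [6, 1, 8, 3, 4, 0, 7, 5, 9, 2] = (0 6 7 5)(2 8 9)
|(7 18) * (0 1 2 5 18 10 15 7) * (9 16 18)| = 21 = |(0 1 2 5 9 16 18)(7 10 15)|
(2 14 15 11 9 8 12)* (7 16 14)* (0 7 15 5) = [7, 1, 15, 3, 4, 0, 6, 16, 12, 8, 10, 9, 2, 13, 5, 11, 14] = (0 7 16 14 5)(2 15 11 9 8 12)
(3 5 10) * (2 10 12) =(2 10 3 5 12) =[0, 1, 10, 5, 4, 12, 6, 7, 8, 9, 3, 11, 2]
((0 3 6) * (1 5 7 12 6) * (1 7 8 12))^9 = ((0 3 7 1 5 8 12 6))^9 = (0 3 7 1 5 8 12 6)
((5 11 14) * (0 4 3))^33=(14)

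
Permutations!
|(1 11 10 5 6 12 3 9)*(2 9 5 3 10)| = 20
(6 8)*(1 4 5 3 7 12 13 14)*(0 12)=(0 12 13 14 1 4 5 3 7)(6 8)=[12, 4, 2, 7, 5, 3, 8, 0, 6, 9, 10, 11, 13, 14, 1]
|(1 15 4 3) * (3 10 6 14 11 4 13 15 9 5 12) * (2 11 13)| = 40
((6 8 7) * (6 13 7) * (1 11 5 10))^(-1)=(1 10 5 11)(6 8)(7 13)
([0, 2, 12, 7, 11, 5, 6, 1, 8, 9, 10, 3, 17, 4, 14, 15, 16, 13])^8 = (1 7 3 11 4 13 17 12 2)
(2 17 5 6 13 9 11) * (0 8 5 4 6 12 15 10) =(0 8 5 12 15 10)(2 17 4 6 13 9 11) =[8, 1, 17, 3, 6, 12, 13, 7, 5, 11, 0, 2, 15, 9, 14, 10, 16, 4]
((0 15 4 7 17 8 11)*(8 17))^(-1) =((17)(0 15 4 7 8 11))^(-1) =(17)(0 11 8 7 4 15)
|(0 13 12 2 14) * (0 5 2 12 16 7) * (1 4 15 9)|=|(0 13 16 7)(1 4 15 9)(2 14 5)|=12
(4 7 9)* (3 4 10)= (3 4 7 9 10)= [0, 1, 2, 4, 7, 5, 6, 9, 8, 10, 3]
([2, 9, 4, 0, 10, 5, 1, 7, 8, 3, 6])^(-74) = (0 9 6 4)(1 10 2 3)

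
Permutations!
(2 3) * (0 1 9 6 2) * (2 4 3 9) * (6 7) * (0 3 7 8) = (0 1 2 9 8)(4 7 6) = [1, 2, 9, 3, 7, 5, 4, 6, 0, 8]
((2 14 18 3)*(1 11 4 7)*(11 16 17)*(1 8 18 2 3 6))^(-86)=(1 4 6 11 18 17 8 16 7)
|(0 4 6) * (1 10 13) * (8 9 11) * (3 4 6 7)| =6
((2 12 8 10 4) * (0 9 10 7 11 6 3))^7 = ((0 9 10 4 2 12 8 7 11 6 3))^7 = (0 7 4 3 8 10 6 12 9 11 2)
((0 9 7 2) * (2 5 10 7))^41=((0 9 2)(5 10 7))^41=(0 2 9)(5 7 10)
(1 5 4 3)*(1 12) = (1 5 4 3 12) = [0, 5, 2, 12, 3, 4, 6, 7, 8, 9, 10, 11, 1]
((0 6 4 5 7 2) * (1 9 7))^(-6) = ((0 6 4 5 1 9 7 2))^(-6) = (0 4 1 7)(2 6 5 9)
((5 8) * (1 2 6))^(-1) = ((1 2 6)(5 8))^(-1) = (1 6 2)(5 8)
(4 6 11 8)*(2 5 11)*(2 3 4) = (2 5 11 8)(3 4 6) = [0, 1, 5, 4, 6, 11, 3, 7, 2, 9, 10, 8]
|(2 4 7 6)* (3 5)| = 4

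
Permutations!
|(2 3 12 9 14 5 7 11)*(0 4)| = |(0 4)(2 3 12 9 14 5 7 11)| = 8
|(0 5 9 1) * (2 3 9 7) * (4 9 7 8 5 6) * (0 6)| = |(1 6 4 9)(2 3 7)(5 8)| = 12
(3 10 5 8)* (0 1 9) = [1, 9, 2, 10, 4, 8, 6, 7, 3, 0, 5] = (0 1 9)(3 10 5 8)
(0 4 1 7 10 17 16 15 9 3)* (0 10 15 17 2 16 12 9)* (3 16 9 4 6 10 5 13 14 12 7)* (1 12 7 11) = (0 6 10 2 9 16 17 11 1 3 5 13 14 7 15)(4 12) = [6, 3, 9, 5, 12, 13, 10, 15, 8, 16, 2, 1, 4, 14, 7, 0, 17, 11]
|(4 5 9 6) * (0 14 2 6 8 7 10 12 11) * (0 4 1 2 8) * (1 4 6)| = |(0 14 8 7 10 12 11 6 4 5 9)(1 2)| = 22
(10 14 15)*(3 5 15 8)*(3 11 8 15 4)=(3 5 4)(8 11)(10 14 15)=[0, 1, 2, 5, 3, 4, 6, 7, 11, 9, 14, 8, 12, 13, 15, 10]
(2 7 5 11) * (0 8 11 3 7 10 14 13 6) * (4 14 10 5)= [8, 1, 5, 7, 14, 3, 0, 4, 11, 9, 10, 2, 12, 6, 13]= (0 8 11 2 5 3 7 4 14 13 6)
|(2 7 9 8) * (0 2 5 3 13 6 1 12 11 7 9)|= 12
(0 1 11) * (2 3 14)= [1, 11, 3, 14, 4, 5, 6, 7, 8, 9, 10, 0, 12, 13, 2]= (0 1 11)(2 3 14)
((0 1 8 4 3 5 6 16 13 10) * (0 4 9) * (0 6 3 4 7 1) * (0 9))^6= ((0 9 6 16 13 10 7 1 8)(3 5))^6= (0 7 16)(1 13 9)(6 8 10)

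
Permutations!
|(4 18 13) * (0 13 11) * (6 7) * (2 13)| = 6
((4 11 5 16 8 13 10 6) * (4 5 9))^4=(4 11 9)(5 10 8)(6 13 16)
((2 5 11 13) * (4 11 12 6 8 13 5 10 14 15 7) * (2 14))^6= (4 13 5 15 6)(7 8 11 14 12)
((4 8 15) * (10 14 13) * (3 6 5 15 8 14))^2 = ((3 6 5 15 4 14 13 10))^2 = (3 5 4 13)(6 15 14 10)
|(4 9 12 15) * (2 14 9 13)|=7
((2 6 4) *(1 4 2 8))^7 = (1 4 8)(2 6)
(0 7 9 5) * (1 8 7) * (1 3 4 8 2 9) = (0 3 4 8 7 1 2 9 5) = [3, 2, 9, 4, 8, 0, 6, 1, 7, 5]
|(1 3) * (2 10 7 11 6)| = 10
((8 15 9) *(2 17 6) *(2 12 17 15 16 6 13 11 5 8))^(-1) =(2 9 15)(5 11 13 17 12 6 16 8) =((2 15 9)(5 8 16 6 12 17 13 11))^(-1)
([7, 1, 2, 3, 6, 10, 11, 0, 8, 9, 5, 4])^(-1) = (0 7)(4 11 6)(5 10)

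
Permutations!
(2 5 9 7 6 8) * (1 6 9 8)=(1 6)(2 5 8)(7 9)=[0, 6, 5, 3, 4, 8, 1, 9, 2, 7]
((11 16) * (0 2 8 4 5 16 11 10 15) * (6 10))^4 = ((0 2 8 4 5 16 6 10 15))^4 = (0 5 15 4 10 8 6 2 16)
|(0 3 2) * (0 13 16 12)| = 6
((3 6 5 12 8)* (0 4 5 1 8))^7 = (0 12 5 4)(1 6 3 8)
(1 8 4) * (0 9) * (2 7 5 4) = (0 9)(1 8 2 7 5 4) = [9, 8, 7, 3, 1, 4, 6, 5, 2, 0]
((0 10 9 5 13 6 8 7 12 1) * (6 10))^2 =(0 8 12)(1 6 7)(5 10)(9 13)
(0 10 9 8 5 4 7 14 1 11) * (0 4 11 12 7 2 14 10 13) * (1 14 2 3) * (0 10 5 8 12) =(14)(0 13 10 9 12 7 5 11 4 3 1) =[13, 0, 2, 1, 3, 11, 6, 5, 8, 12, 9, 4, 7, 10, 14]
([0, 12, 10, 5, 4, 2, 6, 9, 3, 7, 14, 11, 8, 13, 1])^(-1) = (1 14 10 2 5 3 8 12)(7 9)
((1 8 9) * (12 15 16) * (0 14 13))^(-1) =((0 14 13)(1 8 9)(12 15 16))^(-1) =(0 13 14)(1 9 8)(12 16 15)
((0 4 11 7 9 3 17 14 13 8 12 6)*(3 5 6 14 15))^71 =(0 4 11 7 9 5 6)(3 15 17)(8 13 14 12)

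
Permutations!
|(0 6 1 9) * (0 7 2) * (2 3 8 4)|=9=|(0 6 1 9 7 3 8 4 2)|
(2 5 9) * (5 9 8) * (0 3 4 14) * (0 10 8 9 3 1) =(0 1)(2 3 4 14 10 8 5 9) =[1, 0, 3, 4, 14, 9, 6, 7, 5, 2, 8, 11, 12, 13, 10]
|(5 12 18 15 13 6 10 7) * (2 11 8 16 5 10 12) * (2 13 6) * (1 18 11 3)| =12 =|(1 18 15 6 12 11 8 16 5 13 2 3)(7 10)|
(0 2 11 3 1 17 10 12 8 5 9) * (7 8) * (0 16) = (0 2 11 3 1 17 10 12 7 8 5 9 16) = [2, 17, 11, 1, 4, 9, 6, 8, 5, 16, 12, 3, 7, 13, 14, 15, 0, 10]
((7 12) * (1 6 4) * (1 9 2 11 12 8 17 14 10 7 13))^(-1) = (1 13 12 11 2 9 4 6)(7 10 14 17 8)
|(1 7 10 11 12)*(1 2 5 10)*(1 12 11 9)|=|(1 7 12 2 5 10 9)|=7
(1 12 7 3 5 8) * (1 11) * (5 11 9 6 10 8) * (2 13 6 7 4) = [0, 12, 13, 11, 2, 5, 10, 3, 9, 7, 8, 1, 4, 6] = (1 12 4 2 13 6 10 8 9 7 3 11)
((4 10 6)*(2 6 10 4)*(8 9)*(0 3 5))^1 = ((10)(0 3 5)(2 6)(8 9))^1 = (10)(0 3 5)(2 6)(8 9)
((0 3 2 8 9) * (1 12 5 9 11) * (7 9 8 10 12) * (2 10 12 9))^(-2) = ((0 3 10 9)(1 7 2 12 5 8 11))^(-2) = (0 10)(1 8 12 7 11 5 2)(3 9)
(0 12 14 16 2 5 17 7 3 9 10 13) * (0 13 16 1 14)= (0 12)(1 14)(2 5 17 7 3 9 10 16)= [12, 14, 5, 9, 4, 17, 6, 3, 8, 10, 16, 11, 0, 13, 1, 15, 2, 7]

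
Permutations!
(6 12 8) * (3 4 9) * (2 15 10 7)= (2 15 10 7)(3 4 9)(6 12 8)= [0, 1, 15, 4, 9, 5, 12, 2, 6, 3, 7, 11, 8, 13, 14, 10]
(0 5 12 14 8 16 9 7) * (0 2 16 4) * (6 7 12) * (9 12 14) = (0 5 6 7 2 16 12 9 14 8 4) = [5, 1, 16, 3, 0, 6, 7, 2, 4, 14, 10, 11, 9, 13, 8, 15, 12]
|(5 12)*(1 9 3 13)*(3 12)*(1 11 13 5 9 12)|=|(1 12 9)(3 5)(11 13)|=6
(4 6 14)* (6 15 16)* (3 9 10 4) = [0, 1, 2, 9, 15, 5, 14, 7, 8, 10, 4, 11, 12, 13, 3, 16, 6] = (3 9 10 4 15 16 6 14)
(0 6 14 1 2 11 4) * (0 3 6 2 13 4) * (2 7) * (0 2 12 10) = (0 7 12 10)(1 13 4 3 6 14)(2 11) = [7, 13, 11, 6, 3, 5, 14, 12, 8, 9, 0, 2, 10, 4, 1]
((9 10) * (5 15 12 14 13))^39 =(5 13 14 12 15)(9 10) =((5 15 12 14 13)(9 10))^39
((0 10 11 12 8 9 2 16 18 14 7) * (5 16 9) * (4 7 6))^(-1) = (0 7 4 6 14 18 16 5 8 12 11 10)(2 9)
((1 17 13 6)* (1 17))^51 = ((6 17 13))^51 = (17)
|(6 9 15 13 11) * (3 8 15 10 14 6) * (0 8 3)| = |(0 8 15 13 11)(6 9 10 14)| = 20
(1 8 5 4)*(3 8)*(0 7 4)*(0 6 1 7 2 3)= [2, 0, 3, 8, 7, 6, 1, 4, 5]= (0 2 3 8 5 6 1)(4 7)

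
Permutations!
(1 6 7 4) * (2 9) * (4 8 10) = [0, 6, 9, 3, 1, 5, 7, 8, 10, 2, 4] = (1 6 7 8 10 4)(2 9)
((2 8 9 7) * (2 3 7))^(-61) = ((2 8 9)(3 7))^(-61) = (2 9 8)(3 7)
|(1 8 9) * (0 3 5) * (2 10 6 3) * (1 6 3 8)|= |(0 2 10 3 5)(6 8 9)|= 15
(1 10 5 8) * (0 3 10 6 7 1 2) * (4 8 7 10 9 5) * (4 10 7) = (10)(0 3 9 5 4 8 2)(1 6 7) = [3, 6, 0, 9, 8, 4, 7, 1, 2, 5, 10]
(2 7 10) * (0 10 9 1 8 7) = (0 10 2)(1 8 7 9) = [10, 8, 0, 3, 4, 5, 6, 9, 7, 1, 2]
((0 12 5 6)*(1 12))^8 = (0 5 1 6 12)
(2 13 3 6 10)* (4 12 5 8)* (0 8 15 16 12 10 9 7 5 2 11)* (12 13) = (0 8 4 10 11)(2 12)(3 6 9 7 5 15 16 13) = [8, 1, 12, 6, 10, 15, 9, 5, 4, 7, 11, 0, 2, 3, 14, 16, 13]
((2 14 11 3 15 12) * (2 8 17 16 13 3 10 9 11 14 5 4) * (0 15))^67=((0 15 12 8 17 16 13 3)(2 5 4)(9 11 10))^67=(0 8 13 15 17 3 12 16)(2 5 4)(9 11 10)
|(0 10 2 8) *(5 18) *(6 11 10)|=6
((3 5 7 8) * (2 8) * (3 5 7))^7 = ((2 8 5 3 7))^7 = (2 5 7 8 3)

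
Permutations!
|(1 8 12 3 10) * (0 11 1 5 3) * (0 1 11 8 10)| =|(0 8 12 1 10 5 3)| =7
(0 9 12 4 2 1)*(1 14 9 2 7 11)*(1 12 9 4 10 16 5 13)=(0 2 14 4 7 11 12 10 16 5 13 1)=[2, 0, 14, 3, 7, 13, 6, 11, 8, 9, 16, 12, 10, 1, 4, 15, 5]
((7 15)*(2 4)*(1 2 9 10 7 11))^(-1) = ((1 2 4 9 10 7 15 11))^(-1) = (1 11 15 7 10 9 4 2)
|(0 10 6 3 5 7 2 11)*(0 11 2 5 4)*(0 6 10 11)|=|(0 11)(3 4 6)(5 7)|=6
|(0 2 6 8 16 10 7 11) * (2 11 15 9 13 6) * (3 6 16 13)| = |(0 11)(3 6 8 13 16 10 7 15 9)| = 18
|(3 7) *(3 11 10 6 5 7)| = 5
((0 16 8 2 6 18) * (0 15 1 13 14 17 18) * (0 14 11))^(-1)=((0 16 8 2 6 14 17 18 15 1 13 11))^(-1)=(0 11 13 1 15 18 17 14 6 2 8 16)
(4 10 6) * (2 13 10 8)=[0, 1, 13, 3, 8, 5, 4, 7, 2, 9, 6, 11, 12, 10]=(2 13 10 6 4 8)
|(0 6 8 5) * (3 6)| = |(0 3 6 8 5)| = 5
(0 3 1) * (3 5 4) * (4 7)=(0 5 7 4 3 1)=[5, 0, 2, 1, 3, 7, 6, 4]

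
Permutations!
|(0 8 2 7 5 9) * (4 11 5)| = 8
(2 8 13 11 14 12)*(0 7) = (0 7)(2 8 13 11 14 12) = [7, 1, 8, 3, 4, 5, 6, 0, 13, 9, 10, 14, 2, 11, 12]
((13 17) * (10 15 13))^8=(17)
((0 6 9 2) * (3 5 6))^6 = (9)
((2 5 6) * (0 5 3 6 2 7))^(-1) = ((0 5 2 3 6 7))^(-1) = (0 7 6 3 2 5)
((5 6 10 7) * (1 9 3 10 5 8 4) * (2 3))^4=((1 9 2 3 10 7 8 4)(5 6))^4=(1 10)(2 8)(3 4)(7 9)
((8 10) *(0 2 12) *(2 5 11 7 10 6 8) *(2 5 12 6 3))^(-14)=(12)(2 8)(3 6)(5 7)(10 11)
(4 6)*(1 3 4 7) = [0, 3, 2, 4, 6, 5, 7, 1] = (1 3 4 6 7)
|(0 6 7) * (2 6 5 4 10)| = |(0 5 4 10 2 6 7)| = 7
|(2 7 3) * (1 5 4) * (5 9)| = |(1 9 5 4)(2 7 3)| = 12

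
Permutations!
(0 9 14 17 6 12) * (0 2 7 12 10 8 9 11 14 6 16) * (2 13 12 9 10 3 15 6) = (0 11 14 17 16)(2 7 9)(3 15 6)(8 10)(12 13) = [11, 1, 7, 15, 4, 5, 3, 9, 10, 2, 8, 14, 13, 12, 17, 6, 0, 16]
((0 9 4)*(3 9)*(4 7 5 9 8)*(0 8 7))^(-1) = ((0 3 7 5 9)(4 8))^(-1) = (0 9 5 7 3)(4 8)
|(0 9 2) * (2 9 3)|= |(9)(0 3 2)|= 3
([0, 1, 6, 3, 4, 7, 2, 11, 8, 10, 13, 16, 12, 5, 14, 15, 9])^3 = (2 6)(5 16 13 11 10 7 9)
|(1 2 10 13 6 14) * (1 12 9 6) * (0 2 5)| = |(0 2 10 13 1 5)(6 14 12 9)| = 12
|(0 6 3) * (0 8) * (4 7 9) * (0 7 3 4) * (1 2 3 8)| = |(0 6 4 8 7 9)(1 2 3)| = 6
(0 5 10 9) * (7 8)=[5, 1, 2, 3, 4, 10, 6, 8, 7, 0, 9]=(0 5 10 9)(7 8)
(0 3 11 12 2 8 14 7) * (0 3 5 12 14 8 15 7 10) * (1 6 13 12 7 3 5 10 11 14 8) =(0 10)(1 6 13 12 2 15 3 14 11 8)(5 7) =[10, 6, 15, 14, 4, 7, 13, 5, 1, 9, 0, 8, 2, 12, 11, 3]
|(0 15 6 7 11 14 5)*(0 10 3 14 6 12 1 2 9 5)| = 30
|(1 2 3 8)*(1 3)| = 2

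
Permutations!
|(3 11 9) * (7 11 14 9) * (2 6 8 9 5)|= |(2 6 8 9 3 14 5)(7 11)|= 14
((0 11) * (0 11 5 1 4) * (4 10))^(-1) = (11)(0 4 10 1 5)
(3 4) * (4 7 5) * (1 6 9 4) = (1 6 9 4 3 7 5) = [0, 6, 2, 7, 3, 1, 9, 5, 8, 4]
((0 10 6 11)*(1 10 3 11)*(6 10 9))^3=(11)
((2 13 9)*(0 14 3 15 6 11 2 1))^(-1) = ((0 14 3 15 6 11 2 13 9 1))^(-1) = (0 1 9 13 2 11 6 15 3 14)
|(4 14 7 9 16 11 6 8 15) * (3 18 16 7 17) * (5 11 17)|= |(3 18 16 17)(4 14 5 11 6 8 15)(7 9)|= 28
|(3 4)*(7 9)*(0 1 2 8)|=4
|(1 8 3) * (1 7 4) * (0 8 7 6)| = |(0 8 3 6)(1 7 4)| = 12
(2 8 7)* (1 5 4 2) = (1 5 4 2 8 7) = [0, 5, 8, 3, 2, 4, 6, 1, 7]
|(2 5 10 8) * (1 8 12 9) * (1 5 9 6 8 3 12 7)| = |(1 3 12 6 8 2 9 5 10 7)| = 10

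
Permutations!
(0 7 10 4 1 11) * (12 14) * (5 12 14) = (14)(0 7 10 4 1 11)(5 12) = [7, 11, 2, 3, 1, 12, 6, 10, 8, 9, 4, 0, 5, 13, 14]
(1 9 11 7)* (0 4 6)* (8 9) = (0 4 6)(1 8 9 11 7) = [4, 8, 2, 3, 6, 5, 0, 1, 9, 11, 10, 7]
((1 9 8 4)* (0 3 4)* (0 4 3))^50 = (1 8)(4 9)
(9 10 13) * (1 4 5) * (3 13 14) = (1 4 5)(3 13 9 10 14) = [0, 4, 2, 13, 5, 1, 6, 7, 8, 10, 14, 11, 12, 9, 3]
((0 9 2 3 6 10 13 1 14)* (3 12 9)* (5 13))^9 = ((0 3 6 10 5 13 1 14)(2 12 9))^9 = (0 3 6 10 5 13 1 14)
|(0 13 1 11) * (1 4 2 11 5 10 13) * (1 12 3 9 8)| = 12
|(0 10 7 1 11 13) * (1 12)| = 7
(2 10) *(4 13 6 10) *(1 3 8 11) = [0, 3, 4, 8, 13, 5, 10, 7, 11, 9, 2, 1, 12, 6] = (1 3 8 11)(2 4 13 6 10)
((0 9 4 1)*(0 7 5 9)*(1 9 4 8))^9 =(1 4)(5 8)(7 9)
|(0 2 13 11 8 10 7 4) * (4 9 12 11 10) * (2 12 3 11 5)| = 12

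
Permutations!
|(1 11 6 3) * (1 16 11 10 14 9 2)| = 20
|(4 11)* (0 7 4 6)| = |(0 7 4 11 6)| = 5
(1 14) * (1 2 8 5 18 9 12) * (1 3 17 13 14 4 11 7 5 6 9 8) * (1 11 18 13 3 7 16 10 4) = (2 11 16 10 4 18 8 6 9 12 7 5 13 14)(3 17) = [0, 1, 11, 17, 18, 13, 9, 5, 6, 12, 4, 16, 7, 14, 2, 15, 10, 3, 8]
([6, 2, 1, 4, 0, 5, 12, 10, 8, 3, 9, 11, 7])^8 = [0, 1, 2, 3, 4, 5, 6, 7, 8, 9, 10, 11, 12]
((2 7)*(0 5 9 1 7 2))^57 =((0 5 9 1 7))^57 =(0 9 7 5 1)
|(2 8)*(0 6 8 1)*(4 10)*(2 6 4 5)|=6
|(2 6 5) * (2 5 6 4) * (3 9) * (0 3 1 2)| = |(0 3 9 1 2 4)| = 6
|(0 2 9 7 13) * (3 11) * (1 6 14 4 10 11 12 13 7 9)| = 11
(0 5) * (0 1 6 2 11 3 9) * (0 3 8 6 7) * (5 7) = (0 7)(1 5)(2 11 8 6)(3 9) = [7, 5, 11, 9, 4, 1, 2, 0, 6, 3, 10, 8]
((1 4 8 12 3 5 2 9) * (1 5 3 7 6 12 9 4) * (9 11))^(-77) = ((2 4 8 11 9 5)(6 12 7))^(-77) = (2 4 8 11 9 5)(6 12 7)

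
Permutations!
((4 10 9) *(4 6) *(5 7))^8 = (10)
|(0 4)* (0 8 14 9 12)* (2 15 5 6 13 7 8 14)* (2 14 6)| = 9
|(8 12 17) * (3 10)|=|(3 10)(8 12 17)|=6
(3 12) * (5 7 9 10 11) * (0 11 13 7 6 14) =(0 11 5 6 14)(3 12)(7 9 10 13) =[11, 1, 2, 12, 4, 6, 14, 9, 8, 10, 13, 5, 3, 7, 0]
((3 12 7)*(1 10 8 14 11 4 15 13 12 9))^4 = ((1 10 8 14 11 4 15 13 12 7 3 9))^4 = (1 11 12)(3 8 15)(4 7 10)(9 14 13)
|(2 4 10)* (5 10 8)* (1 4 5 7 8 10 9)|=6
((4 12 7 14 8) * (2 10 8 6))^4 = (2 12)(4 6)(7 10)(8 14)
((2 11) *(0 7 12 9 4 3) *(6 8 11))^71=(0 3 4 9 12 7)(2 11 8 6)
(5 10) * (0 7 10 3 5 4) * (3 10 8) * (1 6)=(0 7 8 3 5 10 4)(1 6)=[7, 6, 2, 5, 0, 10, 1, 8, 3, 9, 4]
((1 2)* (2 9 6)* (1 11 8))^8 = ((1 9 6 2 11 8))^8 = (1 6 11)(2 8 9)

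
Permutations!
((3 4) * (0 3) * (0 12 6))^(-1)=(0 6 12 4 3)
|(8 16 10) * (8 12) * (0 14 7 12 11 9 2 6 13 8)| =8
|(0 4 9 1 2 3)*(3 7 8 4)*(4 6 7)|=|(0 3)(1 2 4 9)(6 7 8)|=12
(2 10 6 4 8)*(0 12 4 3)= (0 12 4 8 2 10 6 3)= [12, 1, 10, 0, 8, 5, 3, 7, 2, 9, 6, 11, 4]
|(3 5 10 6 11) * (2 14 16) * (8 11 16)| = 9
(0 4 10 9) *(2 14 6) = (0 4 10 9)(2 14 6) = [4, 1, 14, 3, 10, 5, 2, 7, 8, 0, 9, 11, 12, 13, 6]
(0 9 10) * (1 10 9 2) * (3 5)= (0 2 1 10)(3 5)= [2, 10, 1, 5, 4, 3, 6, 7, 8, 9, 0]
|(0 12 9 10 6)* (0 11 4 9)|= |(0 12)(4 9 10 6 11)|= 10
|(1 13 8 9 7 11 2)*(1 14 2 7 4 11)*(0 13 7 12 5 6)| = 18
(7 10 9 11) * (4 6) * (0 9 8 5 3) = [9, 1, 2, 0, 6, 3, 4, 10, 5, 11, 8, 7] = (0 9 11 7 10 8 5 3)(4 6)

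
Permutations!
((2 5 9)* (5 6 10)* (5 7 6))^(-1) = (2 9 5)(6 7 10)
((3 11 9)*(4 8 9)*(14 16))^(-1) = (3 9 8 4 11)(14 16)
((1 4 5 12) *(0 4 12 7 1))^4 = ((0 4 5 7 1 12))^4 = (0 1 5)(4 12 7)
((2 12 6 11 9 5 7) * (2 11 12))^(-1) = ((5 7 11 9)(6 12))^(-1) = (5 9 11 7)(6 12)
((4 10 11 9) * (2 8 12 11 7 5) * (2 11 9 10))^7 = ((2 8 12 9 4)(5 11 10 7))^7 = (2 12 4 8 9)(5 7 10 11)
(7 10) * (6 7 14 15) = (6 7 10 14 15) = [0, 1, 2, 3, 4, 5, 7, 10, 8, 9, 14, 11, 12, 13, 15, 6]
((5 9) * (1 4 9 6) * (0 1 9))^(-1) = (0 4 1)(5 9 6)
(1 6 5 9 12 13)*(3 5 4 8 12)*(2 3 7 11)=[0, 6, 3, 5, 8, 9, 4, 11, 12, 7, 10, 2, 13, 1]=(1 6 4 8 12 13)(2 3 5 9 7 11)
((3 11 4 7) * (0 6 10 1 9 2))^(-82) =((0 6 10 1 9 2)(3 11 4 7))^(-82) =(0 10 9)(1 2 6)(3 4)(7 11)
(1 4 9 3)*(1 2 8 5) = [0, 4, 8, 2, 9, 1, 6, 7, 5, 3] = (1 4 9 3 2 8 5)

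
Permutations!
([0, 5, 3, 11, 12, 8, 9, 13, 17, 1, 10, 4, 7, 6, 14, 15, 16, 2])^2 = [0, 8, 11, 4, 7, 17, 1, 6, 2, 5, 10, 12, 13, 9, 14, 15, 16, 3]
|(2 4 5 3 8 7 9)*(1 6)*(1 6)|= |(2 4 5 3 8 7 9)|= 7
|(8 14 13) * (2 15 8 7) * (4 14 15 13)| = 6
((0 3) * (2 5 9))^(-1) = (0 3)(2 9 5)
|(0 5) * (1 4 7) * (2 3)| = 6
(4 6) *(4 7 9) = (4 6 7 9) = [0, 1, 2, 3, 6, 5, 7, 9, 8, 4]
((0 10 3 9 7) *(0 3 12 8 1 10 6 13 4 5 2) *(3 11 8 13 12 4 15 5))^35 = (15)(1 3 11 10 9 8 4 7)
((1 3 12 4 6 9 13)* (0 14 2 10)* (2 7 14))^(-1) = (0 10 2)(1 13 9 6 4 12 3)(7 14)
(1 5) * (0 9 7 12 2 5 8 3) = (0 9 7 12 2 5 1 8 3) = [9, 8, 5, 0, 4, 1, 6, 12, 3, 7, 10, 11, 2]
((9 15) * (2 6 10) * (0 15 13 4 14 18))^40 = ((0 15 9 13 4 14 18)(2 6 10))^40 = (0 14 13 15 18 4 9)(2 6 10)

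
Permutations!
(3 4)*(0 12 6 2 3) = (0 12 6 2 3 4) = [12, 1, 3, 4, 0, 5, 2, 7, 8, 9, 10, 11, 6]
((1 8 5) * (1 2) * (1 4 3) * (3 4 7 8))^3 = (1 3)(2 5 8 7) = ((1 3)(2 7 8 5))^3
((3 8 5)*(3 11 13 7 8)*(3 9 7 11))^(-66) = (13)(3 5 8 7 9) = ((3 9 7 8 5)(11 13))^(-66)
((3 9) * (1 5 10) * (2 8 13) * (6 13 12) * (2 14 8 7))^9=(2 7)(3 9)(6 12 8 14 13)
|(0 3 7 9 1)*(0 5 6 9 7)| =|(0 3)(1 5 6 9)| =4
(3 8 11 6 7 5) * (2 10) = [0, 1, 10, 8, 4, 3, 7, 5, 11, 9, 2, 6] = (2 10)(3 8 11 6 7 5)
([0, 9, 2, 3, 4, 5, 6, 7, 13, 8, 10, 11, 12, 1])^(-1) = (1 13 8 9)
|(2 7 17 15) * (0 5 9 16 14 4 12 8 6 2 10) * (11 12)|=|(0 5 9 16 14 4 11 12 8 6 2 7 17 15 10)|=15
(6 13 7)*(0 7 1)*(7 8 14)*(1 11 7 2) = [8, 0, 1, 3, 4, 5, 13, 6, 14, 9, 10, 7, 12, 11, 2] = (0 8 14 2 1)(6 13 11 7)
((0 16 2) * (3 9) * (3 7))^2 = (0 2 16)(3 7 9)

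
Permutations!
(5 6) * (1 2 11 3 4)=(1 2 11 3 4)(5 6)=[0, 2, 11, 4, 1, 6, 5, 7, 8, 9, 10, 3]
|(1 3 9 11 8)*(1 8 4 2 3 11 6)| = 7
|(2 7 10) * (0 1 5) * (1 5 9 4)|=|(0 5)(1 9 4)(2 7 10)|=6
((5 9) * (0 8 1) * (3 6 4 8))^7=(0 3 6 4 8 1)(5 9)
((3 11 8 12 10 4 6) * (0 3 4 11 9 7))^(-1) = ((0 3 9 7)(4 6)(8 12 10 11))^(-1) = (0 7 9 3)(4 6)(8 11 10 12)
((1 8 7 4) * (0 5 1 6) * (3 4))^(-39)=(0 5 1 8 7 3 4 6)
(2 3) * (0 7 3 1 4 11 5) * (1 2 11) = (0 7 3 11 5)(1 4) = [7, 4, 2, 11, 1, 0, 6, 3, 8, 9, 10, 5]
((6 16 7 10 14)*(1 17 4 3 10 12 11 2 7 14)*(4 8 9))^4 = ((1 17 8 9 4 3 10)(2 7 12 11)(6 16 14))^4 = (1 4 17 3 8 10 9)(6 16 14)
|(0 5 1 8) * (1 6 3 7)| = |(0 5 6 3 7 1 8)| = 7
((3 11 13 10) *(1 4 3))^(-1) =(1 10 13 11 3 4)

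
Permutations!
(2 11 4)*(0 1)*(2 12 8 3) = (0 1)(2 11 4 12 8 3) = [1, 0, 11, 2, 12, 5, 6, 7, 3, 9, 10, 4, 8]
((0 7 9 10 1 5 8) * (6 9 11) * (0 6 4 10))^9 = ((0 7 11 4 10 1 5 8 6 9))^9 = (0 9 6 8 5 1 10 4 11 7)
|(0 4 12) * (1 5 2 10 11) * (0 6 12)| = |(0 4)(1 5 2 10 11)(6 12)| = 10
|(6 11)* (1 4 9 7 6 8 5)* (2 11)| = |(1 4 9 7 6 2 11 8 5)| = 9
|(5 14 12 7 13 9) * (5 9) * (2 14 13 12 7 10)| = 10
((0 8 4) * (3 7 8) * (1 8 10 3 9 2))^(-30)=((0 9 2 1 8 4)(3 7 10))^(-30)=(10)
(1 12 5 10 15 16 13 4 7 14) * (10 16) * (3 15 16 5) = (1 12 3 15 10 16 13 4 7 14) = [0, 12, 2, 15, 7, 5, 6, 14, 8, 9, 16, 11, 3, 4, 1, 10, 13]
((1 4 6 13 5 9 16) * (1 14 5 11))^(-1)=(1 11 13 6 4)(5 14 16 9)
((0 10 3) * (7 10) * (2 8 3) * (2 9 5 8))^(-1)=((0 7 10 9 5 8 3))^(-1)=(0 3 8 5 9 10 7)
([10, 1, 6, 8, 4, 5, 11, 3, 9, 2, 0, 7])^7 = (11)(0 10)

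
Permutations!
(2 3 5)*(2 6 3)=(3 5 6)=[0, 1, 2, 5, 4, 6, 3]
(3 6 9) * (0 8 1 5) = (0 8 1 5)(3 6 9) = [8, 5, 2, 6, 4, 0, 9, 7, 1, 3]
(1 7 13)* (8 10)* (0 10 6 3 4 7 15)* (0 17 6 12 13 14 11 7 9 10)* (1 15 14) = (1 14 11 7)(3 4 9 10 8 12 13 15 17 6) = [0, 14, 2, 4, 9, 5, 3, 1, 12, 10, 8, 7, 13, 15, 11, 17, 16, 6]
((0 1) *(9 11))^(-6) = ((0 1)(9 11))^(-6) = (11)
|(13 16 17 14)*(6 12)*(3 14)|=10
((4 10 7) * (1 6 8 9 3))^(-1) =(1 3 9 8 6)(4 7 10)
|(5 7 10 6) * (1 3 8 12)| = 4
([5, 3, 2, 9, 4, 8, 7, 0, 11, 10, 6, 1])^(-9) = (0 5 8 11 1 3 9 10 6 7)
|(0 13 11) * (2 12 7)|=|(0 13 11)(2 12 7)|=3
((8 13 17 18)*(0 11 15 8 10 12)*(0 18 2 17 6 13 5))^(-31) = ((0 11 15 8 5)(2 17)(6 13)(10 12 18))^(-31) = (0 5 8 15 11)(2 17)(6 13)(10 18 12)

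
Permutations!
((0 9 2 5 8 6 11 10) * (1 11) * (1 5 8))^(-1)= ((0 9 2 8 6 5 1 11 10))^(-1)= (0 10 11 1 5 6 8 2 9)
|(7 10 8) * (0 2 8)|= |(0 2 8 7 10)|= 5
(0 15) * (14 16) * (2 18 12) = (0 15)(2 18 12)(14 16) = [15, 1, 18, 3, 4, 5, 6, 7, 8, 9, 10, 11, 2, 13, 16, 0, 14, 17, 12]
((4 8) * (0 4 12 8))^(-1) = (0 4)(8 12)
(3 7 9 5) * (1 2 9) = [0, 2, 9, 7, 4, 3, 6, 1, 8, 5] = (1 2 9 5 3 7)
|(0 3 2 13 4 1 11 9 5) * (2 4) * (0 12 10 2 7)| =12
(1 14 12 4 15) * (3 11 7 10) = [0, 14, 2, 11, 15, 5, 6, 10, 8, 9, 3, 7, 4, 13, 12, 1] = (1 14 12 4 15)(3 11 7 10)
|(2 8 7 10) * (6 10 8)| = |(2 6 10)(7 8)| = 6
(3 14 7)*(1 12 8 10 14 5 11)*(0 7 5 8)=(0 7 3 8 10 14 5 11 1 12)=[7, 12, 2, 8, 4, 11, 6, 3, 10, 9, 14, 1, 0, 13, 5]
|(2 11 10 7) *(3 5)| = 4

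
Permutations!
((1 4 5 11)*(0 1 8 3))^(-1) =((0 1 4 5 11 8 3))^(-1) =(0 3 8 11 5 4 1)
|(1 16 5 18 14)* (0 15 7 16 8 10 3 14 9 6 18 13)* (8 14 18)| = |(0 15 7 16 5 13)(1 14)(3 18 9 6 8 10)| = 6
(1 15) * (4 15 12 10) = (1 12 10 4 15) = [0, 12, 2, 3, 15, 5, 6, 7, 8, 9, 4, 11, 10, 13, 14, 1]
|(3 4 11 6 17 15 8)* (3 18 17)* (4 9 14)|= |(3 9 14 4 11 6)(8 18 17 15)|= 12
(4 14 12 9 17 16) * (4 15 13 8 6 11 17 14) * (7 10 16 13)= (6 11 17 13 8)(7 10 16 15)(9 14 12)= [0, 1, 2, 3, 4, 5, 11, 10, 6, 14, 16, 17, 9, 8, 12, 7, 15, 13]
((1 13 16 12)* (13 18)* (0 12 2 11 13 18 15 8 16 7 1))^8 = (18)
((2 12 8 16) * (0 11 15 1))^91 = ((0 11 15 1)(2 12 8 16))^91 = (0 1 15 11)(2 16 8 12)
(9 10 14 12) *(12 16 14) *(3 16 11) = (3 16 14 11)(9 10 12) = [0, 1, 2, 16, 4, 5, 6, 7, 8, 10, 12, 3, 9, 13, 11, 15, 14]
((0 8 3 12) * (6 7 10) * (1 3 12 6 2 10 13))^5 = (13)(0 12 8)(2 10)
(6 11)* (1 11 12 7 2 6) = (1 11)(2 6 12 7) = [0, 11, 6, 3, 4, 5, 12, 2, 8, 9, 10, 1, 7]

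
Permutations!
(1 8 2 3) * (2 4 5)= (1 8 4 5 2 3)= [0, 8, 3, 1, 5, 2, 6, 7, 4]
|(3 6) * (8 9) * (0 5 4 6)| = 10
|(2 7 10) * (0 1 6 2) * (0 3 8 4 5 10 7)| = 20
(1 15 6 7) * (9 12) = (1 15 6 7)(9 12) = [0, 15, 2, 3, 4, 5, 7, 1, 8, 12, 10, 11, 9, 13, 14, 6]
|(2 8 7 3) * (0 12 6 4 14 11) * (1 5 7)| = |(0 12 6 4 14 11)(1 5 7 3 2 8)| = 6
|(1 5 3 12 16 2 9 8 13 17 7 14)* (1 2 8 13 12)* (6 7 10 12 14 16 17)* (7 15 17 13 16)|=|(1 5 3)(2 9 16 8 14)(6 15 17 10 12 13)|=30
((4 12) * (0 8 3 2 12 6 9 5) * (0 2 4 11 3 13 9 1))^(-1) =(0 1 6 4 3 11 12 2 5 9 13 8)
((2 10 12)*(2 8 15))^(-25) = (15) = ((2 10 12 8 15))^(-25)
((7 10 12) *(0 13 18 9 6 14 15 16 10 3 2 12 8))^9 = (0 8 10 16 15 14 6 9 18 13)(2 12 7 3)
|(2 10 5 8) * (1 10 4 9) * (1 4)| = 10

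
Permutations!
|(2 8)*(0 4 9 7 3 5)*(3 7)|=10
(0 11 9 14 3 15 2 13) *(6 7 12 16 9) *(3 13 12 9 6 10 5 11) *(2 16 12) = (0 3 15 16 6 7 9 14 13)(5 11 10) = [3, 1, 2, 15, 4, 11, 7, 9, 8, 14, 5, 10, 12, 0, 13, 16, 6]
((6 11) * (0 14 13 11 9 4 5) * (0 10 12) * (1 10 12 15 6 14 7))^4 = ((0 7 1 10 15 6 9 4 5 12)(11 14 13))^4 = (0 15 5 1 9)(4 7 6 12 10)(11 14 13)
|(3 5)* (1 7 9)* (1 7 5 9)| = 5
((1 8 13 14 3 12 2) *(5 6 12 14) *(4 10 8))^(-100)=((1 4 10 8 13 5 6 12 2)(3 14))^(-100)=(14)(1 2 12 6 5 13 8 10 4)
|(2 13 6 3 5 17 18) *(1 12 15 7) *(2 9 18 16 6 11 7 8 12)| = 30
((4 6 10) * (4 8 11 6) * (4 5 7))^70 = ((4 5 7)(6 10 8 11))^70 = (4 5 7)(6 8)(10 11)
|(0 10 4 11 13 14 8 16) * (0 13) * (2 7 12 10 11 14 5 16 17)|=24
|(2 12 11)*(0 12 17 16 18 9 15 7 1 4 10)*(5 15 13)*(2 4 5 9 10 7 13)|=|(0 12 11 4 7 1 5 15 13 9 2 17 16 18 10)|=15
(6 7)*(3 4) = (3 4)(6 7) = [0, 1, 2, 4, 3, 5, 7, 6]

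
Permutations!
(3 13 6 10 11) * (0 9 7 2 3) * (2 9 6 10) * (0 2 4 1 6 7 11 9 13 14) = (0 7 13 10 9 11 2 3 14)(1 6 4) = [7, 6, 3, 14, 1, 5, 4, 13, 8, 11, 9, 2, 12, 10, 0]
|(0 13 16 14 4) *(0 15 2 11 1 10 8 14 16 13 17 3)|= |(0 17 3)(1 10 8 14 4 15 2 11)|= 24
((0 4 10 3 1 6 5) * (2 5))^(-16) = (10)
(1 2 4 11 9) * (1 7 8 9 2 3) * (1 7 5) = (1 3 7 8 9 5)(2 4 11) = [0, 3, 4, 7, 11, 1, 6, 8, 9, 5, 10, 2]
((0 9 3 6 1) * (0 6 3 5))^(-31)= (0 5 9)(1 6)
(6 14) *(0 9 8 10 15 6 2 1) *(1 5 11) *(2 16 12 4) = (0 9 8 10 15 6 14 16 12 4 2 5 11 1) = [9, 0, 5, 3, 2, 11, 14, 7, 10, 8, 15, 1, 4, 13, 16, 6, 12]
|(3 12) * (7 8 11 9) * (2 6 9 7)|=|(2 6 9)(3 12)(7 8 11)|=6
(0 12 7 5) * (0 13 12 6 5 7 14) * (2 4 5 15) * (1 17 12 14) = [6, 17, 4, 3, 5, 13, 15, 7, 8, 9, 10, 11, 1, 14, 0, 2, 16, 12] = (0 6 15 2 4 5 13 14)(1 17 12)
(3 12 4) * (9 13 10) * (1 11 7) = (1 11 7)(3 12 4)(9 13 10) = [0, 11, 2, 12, 3, 5, 6, 1, 8, 13, 9, 7, 4, 10]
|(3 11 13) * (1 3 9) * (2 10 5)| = 15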